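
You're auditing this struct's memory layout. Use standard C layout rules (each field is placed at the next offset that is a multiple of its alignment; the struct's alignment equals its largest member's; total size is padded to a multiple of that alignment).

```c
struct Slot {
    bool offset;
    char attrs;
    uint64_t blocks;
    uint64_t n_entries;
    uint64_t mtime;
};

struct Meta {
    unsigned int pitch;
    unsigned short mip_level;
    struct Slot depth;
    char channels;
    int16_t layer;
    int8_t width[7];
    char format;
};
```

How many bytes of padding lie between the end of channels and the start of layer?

Slot: @0: offset [1B, align 1] → 1; @1: attrs [1B, align 1] → 2; +6 pad (align 8); @8: blocks [8B, align 8] → 16; @16: n_entries [8B, align 8] → 24; @24: mtime [8B, align 8] → 32; size 32, align 8
@0: pitch [4B, align 4] → 4
@4: mip_level [2B, align 2] → 6
+2 pad (align 8)
@8: depth [32B, align 8] → 40
@40: channels [1B, align 1] → 41
+1 pad (align 2)
@42: layer [2B, align 2] → 44

1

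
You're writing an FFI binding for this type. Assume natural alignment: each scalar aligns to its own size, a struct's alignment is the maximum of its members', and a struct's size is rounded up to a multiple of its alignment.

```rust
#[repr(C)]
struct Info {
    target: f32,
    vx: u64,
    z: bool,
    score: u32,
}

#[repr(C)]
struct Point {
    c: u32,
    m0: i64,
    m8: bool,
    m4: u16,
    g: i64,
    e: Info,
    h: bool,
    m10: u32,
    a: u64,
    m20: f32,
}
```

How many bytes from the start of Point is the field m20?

Info: 0..4  target  (4B, 4-aligned); 4..8  -- padding (4B); 8..16  vx  (8B, 8-aligned); 16..17  z  (1B, 1-aligned); 17..20  -- padding (3B); 20..24  score  (4B, 4-aligned); sizeof = 24, alignof = 8
0..4  c  (4B, 4-aligned)
4..8  -- padding (4B)
8..16  m0  (8B, 8-aligned)
16..17  m8  (1B, 1-aligned)
17..18  -- padding (1B)
18..20  m4  (2B, 2-aligned)
20..24  -- padding (4B)
24..32  g  (8B, 8-aligned)
32..56  e  (24B, 8-aligned)
56..57  h  (1B, 1-aligned)
57..60  -- padding (3B)
60..64  m10  (4B, 4-aligned)
64..72  a  (8B, 8-aligned)
72..76  m20  (4B, 4-aligned)

72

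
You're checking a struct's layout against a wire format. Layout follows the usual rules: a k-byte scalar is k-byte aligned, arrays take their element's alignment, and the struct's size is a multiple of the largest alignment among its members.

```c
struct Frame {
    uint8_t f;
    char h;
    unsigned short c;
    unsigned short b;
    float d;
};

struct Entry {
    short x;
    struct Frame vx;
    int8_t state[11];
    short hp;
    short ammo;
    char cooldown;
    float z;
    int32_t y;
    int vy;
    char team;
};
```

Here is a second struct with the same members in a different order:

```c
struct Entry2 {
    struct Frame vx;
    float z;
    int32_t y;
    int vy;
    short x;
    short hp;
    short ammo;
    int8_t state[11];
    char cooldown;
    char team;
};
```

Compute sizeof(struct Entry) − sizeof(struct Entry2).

Frame: f at 0 (size 1, align 1) → ends 1; h at 1 (size 1, align 1) → ends 2; c at 2 (size 2, align 2) → ends 4; b at 4 (size 2, align 2) → ends 6; pad 2 to align 4 for d; d at 8 (size 4, align 4) → ends 12; total 12 bytes, alignment 4
x at 0 (size 2, align 2) → ends 2
pad 2 to align 4 for vx
vx at 4 (size 12, align 4) → ends 16
state at 16 (size 11, align 1) → ends 27
pad 1 to align 2 for hp
hp at 28 (size 2, align 2) → ends 30
ammo at 30 (size 2, align 2) → ends 32
cooldown at 32 (size 1, align 1) → ends 33
pad 3 to align 4 for z
z at 36 (size 4, align 4) → ends 40
y at 40 (size 4, align 4) → ends 44
vy at 44 (size 4, align 4) → ends 48
team at 48 (size 1, align 1) → ends 49
tail pad 3 to reach multiple of 4
total 52 bytes, alignment 4
— Entry2 —
vx at 0 (size 12, align 4) → ends 12
z at 12 (size 4, align 4) → ends 16
y at 16 (size 4, align 4) → ends 20
vy at 20 (size 4, align 4) → ends 24
x at 24 (size 2, align 2) → ends 26
hp at 26 (size 2, align 2) → ends 28
ammo at 28 (size 2, align 2) → ends 30
state at 30 (size 11, align 1) → ends 41
cooldown at 41 (size 1, align 1) → ends 42
team at 42 (size 1, align 1) → ends 43
tail pad 1 to reach multiple of 4
total 44 bytes, alignment 4
52 − 44 = 8

8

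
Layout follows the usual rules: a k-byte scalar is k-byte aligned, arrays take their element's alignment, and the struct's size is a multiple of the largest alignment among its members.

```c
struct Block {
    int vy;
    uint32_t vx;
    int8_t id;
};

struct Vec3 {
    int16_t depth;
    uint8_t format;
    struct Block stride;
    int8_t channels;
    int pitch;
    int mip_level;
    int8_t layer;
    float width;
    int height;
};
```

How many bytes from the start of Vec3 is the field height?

Block: @0: vy [4B, align 4] → 4; @4: vx [4B, align 4] → 8; @8: id [1B, align 1] → 9; +3 tail pad (align 4); size 12, align 4
@0: depth [2B, align 2] → 2
@2: format [1B, align 1] → 3
+1 pad (align 4)
@4: stride [12B, align 4] → 16
@16: channels [1B, align 1] → 17
+3 pad (align 4)
@20: pitch [4B, align 4] → 24
@24: mip_level [4B, align 4] → 28
@28: layer [1B, align 1] → 29
+3 pad (align 4)
@32: width [4B, align 4] → 36
@36: height [4B, align 4] → 40

36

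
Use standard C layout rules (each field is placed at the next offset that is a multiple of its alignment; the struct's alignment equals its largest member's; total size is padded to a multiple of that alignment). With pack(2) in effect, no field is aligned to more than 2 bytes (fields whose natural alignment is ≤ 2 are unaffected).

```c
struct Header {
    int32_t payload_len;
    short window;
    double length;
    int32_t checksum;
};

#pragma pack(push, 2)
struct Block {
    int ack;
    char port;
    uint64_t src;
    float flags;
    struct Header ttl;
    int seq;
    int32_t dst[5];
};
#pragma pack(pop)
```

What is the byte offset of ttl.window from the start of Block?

Header: payload_len at 0 (size 4, align 4) → ends 4; window at 4 (size 2, align 2) → ends 6; pad 2 to align 8 for length; length at 8 (size 8, align 8) → ends 16; checksum at 16 (size 4, align 4) → ends 20; tail pad 4 to reach multiple of 8; total 24 bytes, alignment 8
ack at 0 (size 4, align 2) → ends 4
port at 4 (size 1, align 1) → ends 5
pad 1 to align 2 for src
src at 6 (size 8, align 2) → ends 14
flags at 14 (size 4, align 2) → ends 18
ttl at 18 (size 24, align 2) → ends 42
within Header: window at 4
18 + 4 = 22

22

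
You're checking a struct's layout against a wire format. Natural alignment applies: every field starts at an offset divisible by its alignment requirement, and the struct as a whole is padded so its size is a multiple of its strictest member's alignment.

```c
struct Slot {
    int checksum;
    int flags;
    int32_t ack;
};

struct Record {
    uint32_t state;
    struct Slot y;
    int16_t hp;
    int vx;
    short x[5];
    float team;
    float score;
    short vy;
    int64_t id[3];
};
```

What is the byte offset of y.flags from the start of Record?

Slot: 0..4  checksum  (4B, 4-aligned); 4..8  flags  (4B, 4-aligned); 8..12  ack  (4B, 4-aligned); sizeof = 12, alignof = 4
0..4  state  (4B, 4-aligned)
4..16  y  (12B, 4-aligned)
within Slot: flags at 4
4 + 4 = 8

8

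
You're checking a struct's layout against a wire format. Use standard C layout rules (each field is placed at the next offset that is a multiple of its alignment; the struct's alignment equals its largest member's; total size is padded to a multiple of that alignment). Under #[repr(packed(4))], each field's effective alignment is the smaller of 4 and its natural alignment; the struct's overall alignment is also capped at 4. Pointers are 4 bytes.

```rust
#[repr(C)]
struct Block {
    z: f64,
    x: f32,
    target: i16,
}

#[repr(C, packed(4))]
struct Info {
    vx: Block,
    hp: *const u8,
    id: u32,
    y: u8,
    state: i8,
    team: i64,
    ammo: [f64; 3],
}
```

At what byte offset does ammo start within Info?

36

Block: 0..8  z  (8B, 8-aligned); 8..12  x  (4B, 4-aligned); 12..14  target  (2B, 2-aligned); 14..16  -- tail padding (2B); sizeof = 16, alignof = 8
0..16  vx  (16B, 4-aligned)
16..20  hp  (4B, 4-aligned)
20..24  id  (4B, 4-aligned)
24..25  y  (1B, 1-aligned)
25..26  state  (1B, 1-aligned)
26..28  -- padding (2B)
28..36  team  (8B, 4-aligned)
36..60  ammo  (24B, 4-aligned)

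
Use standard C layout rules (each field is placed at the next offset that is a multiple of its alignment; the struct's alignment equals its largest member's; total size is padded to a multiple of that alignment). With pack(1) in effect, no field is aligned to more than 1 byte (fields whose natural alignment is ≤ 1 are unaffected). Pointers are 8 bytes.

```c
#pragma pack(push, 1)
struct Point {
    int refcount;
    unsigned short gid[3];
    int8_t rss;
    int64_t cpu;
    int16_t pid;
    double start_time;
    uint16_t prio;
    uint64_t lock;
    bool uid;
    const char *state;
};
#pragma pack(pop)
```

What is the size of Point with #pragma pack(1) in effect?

48

0..4  refcount  (4B, 1-aligned)
4..10  gid  (6B, 1-aligned)
10..11  rss  (1B, 1-aligned)
11..19  cpu  (8B, 1-aligned)
19..21  pid  (2B, 1-aligned)
21..29  start_time  (8B, 1-aligned)
29..31  prio  (2B, 1-aligned)
31..39  lock  (8B, 1-aligned)
39..40  uid  (1B, 1-aligned)
40..48  state  (8B, 1-aligned)
sizeof = 48, alignof = 1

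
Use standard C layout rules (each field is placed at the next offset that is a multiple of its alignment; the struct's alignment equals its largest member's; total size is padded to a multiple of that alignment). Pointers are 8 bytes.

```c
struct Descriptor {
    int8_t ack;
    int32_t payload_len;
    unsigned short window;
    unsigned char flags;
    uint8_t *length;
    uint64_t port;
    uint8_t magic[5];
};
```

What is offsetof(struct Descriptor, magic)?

32

0..1  ack  (1B, 1-aligned)
1..4  -- padding (3B)
4..8  payload_len  (4B, 4-aligned)
8..10  window  (2B, 2-aligned)
10..11  flags  (1B, 1-aligned)
11..16  -- padding (5B)
16..24  length  (8B, 8-aligned)
24..32  port  (8B, 8-aligned)
32..37  magic  (5B, 1-aligned)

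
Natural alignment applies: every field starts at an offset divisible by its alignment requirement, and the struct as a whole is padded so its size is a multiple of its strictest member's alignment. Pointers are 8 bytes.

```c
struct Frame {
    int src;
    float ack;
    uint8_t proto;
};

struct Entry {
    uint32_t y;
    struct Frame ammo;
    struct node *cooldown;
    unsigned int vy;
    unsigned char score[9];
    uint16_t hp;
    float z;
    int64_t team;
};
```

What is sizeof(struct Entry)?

56

Frame: src at 0 (size 4, align 4) → ends 4; ack at 4 (size 4, align 4) → ends 8; proto at 8 (size 1, align 1) → ends 9; tail pad 3 to reach multiple of 4; total 12 bytes, alignment 4
y at 0 (size 4, align 4) → ends 4
ammo at 4 (size 12, align 4) → ends 16
cooldown at 16 (size 8, align 8) → ends 24
vy at 24 (size 4, align 4) → ends 28
score at 28 (size 9, align 1) → ends 37
pad 1 to align 2 for hp
hp at 38 (size 2, align 2) → ends 40
z at 40 (size 4, align 4) → ends 44
pad 4 to align 8 for team
team at 48 (size 8, align 8) → ends 56
total 56 bytes, alignment 8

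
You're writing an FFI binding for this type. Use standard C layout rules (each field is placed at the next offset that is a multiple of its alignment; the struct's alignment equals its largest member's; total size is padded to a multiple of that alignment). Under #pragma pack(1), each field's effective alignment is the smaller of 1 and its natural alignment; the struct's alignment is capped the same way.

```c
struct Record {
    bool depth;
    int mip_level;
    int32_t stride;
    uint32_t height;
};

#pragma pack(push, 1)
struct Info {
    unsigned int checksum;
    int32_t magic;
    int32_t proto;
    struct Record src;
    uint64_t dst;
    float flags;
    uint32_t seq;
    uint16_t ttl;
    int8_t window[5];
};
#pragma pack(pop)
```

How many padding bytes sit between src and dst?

0

Record: @0: depth [1B, align 1] → 1; +3 pad (align 4); @4: mip_level [4B, align 4] → 8; @8: stride [4B, align 4] → 12; @12: height [4B, align 4] → 16; size 16, align 4
@0: checksum [4B, align 1] → 4
@4: magic [4B, align 1] → 8
@8: proto [4B, align 1] → 12
@12: src [16B, align 1] → 28
@28: dst [8B, align 1] → 36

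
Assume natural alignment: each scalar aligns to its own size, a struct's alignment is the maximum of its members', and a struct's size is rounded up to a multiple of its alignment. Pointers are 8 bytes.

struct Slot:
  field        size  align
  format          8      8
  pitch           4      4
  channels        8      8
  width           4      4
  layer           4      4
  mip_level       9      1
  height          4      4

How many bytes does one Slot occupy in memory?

@0: format [8B, align 8] → 8
@8: pitch [4B, align 4] → 12
+4 pad (align 8)
@16: channels [8B, align 8] → 24
@24: width [4B, align 4] → 28
@28: layer [4B, align 4] → 32
@32: mip_level [9B, align 1] → 41
+3 pad (align 4)
@44: height [4B, align 4] → 48
size 48, align 8

48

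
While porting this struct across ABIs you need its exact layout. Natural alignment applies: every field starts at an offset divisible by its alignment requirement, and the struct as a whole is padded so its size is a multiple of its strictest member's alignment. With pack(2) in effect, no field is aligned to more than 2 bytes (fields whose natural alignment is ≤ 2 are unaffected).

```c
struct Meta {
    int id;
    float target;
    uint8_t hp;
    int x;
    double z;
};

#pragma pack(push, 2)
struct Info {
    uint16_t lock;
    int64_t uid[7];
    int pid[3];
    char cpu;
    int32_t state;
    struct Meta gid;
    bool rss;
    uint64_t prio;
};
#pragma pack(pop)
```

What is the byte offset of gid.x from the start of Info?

Meta: id at 0 (size 4, align 4) → ends 4; target at 4 (size 4, align 4) → ends 8; hp at 8 (size 1, align 1) → ends 9; pad 3 to align 4 for x; x at 12 (size 4, align 4) → ends 16; z at 16 (size 8, align 8) → ends 24; total 24 bytes, alignment 8
lock at 0 (size 2, align 2) → ends 2
uid at 2 (size 56, align 2) → ends 58
pid at 58 (size 12, align 2) → ends 70
cpu at 70 (size 1, align 1) → ends 71
pad 1 to align 2 for state
state at 72 (size 4, align 2) → ends 76
gid at 76 (size 24, align 2) → ends 100
within Meta: x at 12
76 + 12 = 88

88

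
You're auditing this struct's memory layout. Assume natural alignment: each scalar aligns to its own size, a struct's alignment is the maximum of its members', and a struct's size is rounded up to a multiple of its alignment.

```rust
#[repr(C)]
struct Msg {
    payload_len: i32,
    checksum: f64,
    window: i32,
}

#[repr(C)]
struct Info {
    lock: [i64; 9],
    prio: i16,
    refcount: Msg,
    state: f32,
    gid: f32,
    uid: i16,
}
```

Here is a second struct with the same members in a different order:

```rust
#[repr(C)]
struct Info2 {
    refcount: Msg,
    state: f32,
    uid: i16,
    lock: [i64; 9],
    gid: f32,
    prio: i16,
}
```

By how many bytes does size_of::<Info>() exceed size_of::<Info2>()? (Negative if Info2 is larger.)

8

Msg: 0..4  payload_len  (4B, 4-aligned); 4..8  -- padding (4B); 8..16  checksum  (8B, 8-aligned); 16..20  window  (4B, 4-aligned); 20..24  -- tail padding (4B); sizeof = 24, alignof = 8
0..72  lock  (72B, 8-aligned)
72..74  prio  (2B, 2-aligned)
74..80  -- padding (6B)
80..104  refcount  (24B, 8-aligned)
104..108  state  (4B, 4-aligned)
108..112  gid  (4B, 4-aligned)
112..114  uid  (2B, 2-aligned)
114..120  -- tail padding (6B)
sizeof = 120, alignof = 8
— Info2 —
0..24  refcount  (24B, 8-aligned)
24..28  state  (4B, 4-aligned)
28..30  uid  (2B, 2-aligned)
30..32  -- padding (2B)
32..104  lock  (72B, 8-aligned)
104..108  gid  (4B, 4-aligned)
108..110  prio  (2B, 2-aligned)
110..112  -- tail padding (2B)
sizeof = 112, alignof = 8
120 − 112 = 8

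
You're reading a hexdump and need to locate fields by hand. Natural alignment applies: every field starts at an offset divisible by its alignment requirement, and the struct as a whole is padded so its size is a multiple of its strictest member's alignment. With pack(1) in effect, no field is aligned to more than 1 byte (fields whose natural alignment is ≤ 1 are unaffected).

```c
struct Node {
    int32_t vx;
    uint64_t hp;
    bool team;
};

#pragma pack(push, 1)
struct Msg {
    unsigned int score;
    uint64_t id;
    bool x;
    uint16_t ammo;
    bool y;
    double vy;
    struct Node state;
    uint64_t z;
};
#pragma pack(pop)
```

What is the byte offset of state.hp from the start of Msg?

Node: vx at 0 (size 4, align 4) → ends 4; pad 4 to align 8 for hp; hp at 8 (size 8, align 8) → ends 16; team at 16 (size 1, align 1) → ends 17; tail pad 7 to reach multiple of 8; total 24 bytes, alignment 8
score at 0 (size 4, align 1) → ends 4
id at 4 (size 8, align 1) → ends 12
x at 12 (size 1, align 1) → ends 13
ammo at 13 (size 2, align 1) → ends 15
y at 15 (size 1, align 1) → ends 16
vy at 16 (size 8, align 1) → ends 24
state at 24 (size 24, align 1) → ends 48
within Node: hp at 8
24 + 8 = 32

32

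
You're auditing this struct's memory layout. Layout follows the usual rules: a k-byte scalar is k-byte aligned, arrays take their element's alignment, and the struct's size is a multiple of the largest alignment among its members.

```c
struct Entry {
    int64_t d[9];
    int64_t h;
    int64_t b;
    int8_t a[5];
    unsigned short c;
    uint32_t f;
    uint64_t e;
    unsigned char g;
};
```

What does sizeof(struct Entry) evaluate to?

@0: d [72B, align 8] → 72
@72: h [8B, align 8] → 80
@80: b [8B, align 8] → 88
@88: a [5B, align 1] → 93
+1 pad (align 2)
@94: c [2B, align 2] → 96
@96: f [4B, align 4] → 100
+4 pad (align 8)
@104: e [8B, align 8] → 112
@112: g [1B, align 1] → 113
+7 tail pad (align 8)
size 120, align 8

120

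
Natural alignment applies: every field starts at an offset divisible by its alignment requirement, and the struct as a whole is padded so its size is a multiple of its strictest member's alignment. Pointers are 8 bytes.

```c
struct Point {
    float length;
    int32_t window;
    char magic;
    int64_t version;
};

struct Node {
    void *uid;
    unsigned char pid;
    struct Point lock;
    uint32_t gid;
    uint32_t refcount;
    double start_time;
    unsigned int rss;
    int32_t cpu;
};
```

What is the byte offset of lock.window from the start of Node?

20

Point: @0: length [4B, align 4] → 4; @4: window [4B, align 4] → 8; @8: magic [1B, align 1] → 9; +7 pad (align 8); @16: version [8B, align 8] → 24; size 24, align 8
@0: uid [8B, align 8] → 8
@8: pid [1B, align 1] → 9
+7 pad (align 8)
@16: lock [24B, align 8] → 40
within Point: window at 4
16 + 4 = 20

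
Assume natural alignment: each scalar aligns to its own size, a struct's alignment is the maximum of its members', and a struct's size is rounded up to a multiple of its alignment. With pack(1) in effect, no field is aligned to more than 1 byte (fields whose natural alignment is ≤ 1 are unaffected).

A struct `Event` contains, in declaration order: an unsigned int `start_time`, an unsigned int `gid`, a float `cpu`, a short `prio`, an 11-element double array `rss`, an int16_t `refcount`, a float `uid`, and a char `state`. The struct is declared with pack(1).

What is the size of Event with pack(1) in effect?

@0: start_time [4B, align 1] → 4
@4: gid [4B, align 1] → 8
@8: cpu [4B, align 1] → 12
@12: prio [2B, align 1] → 14
@14: rss [88B, align 1] → 102
@102: refcount [2B, align 1] → 104
@104: uid [4B, align 1] → 108
@108: state [1B, align 1] → 109
size 109, align 1

109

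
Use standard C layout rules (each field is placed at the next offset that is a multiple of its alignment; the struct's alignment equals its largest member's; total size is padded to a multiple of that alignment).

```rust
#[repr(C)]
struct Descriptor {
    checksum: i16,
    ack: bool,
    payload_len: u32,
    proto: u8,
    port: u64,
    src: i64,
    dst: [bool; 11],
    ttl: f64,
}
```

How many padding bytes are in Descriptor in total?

@0: checksum [2B, align 2] → 2
@2: ack [1B, align 1] → 3
+1 pad (align 4)
@4: payload_len [4B, align 4] → 8
@8: proto [1B, align 1] → 9
+7 pad (align 8)
@16: port [8B, align 8] → 24
@24: src [8B, align 8] → 32
@32: dst [11B, align 1] → 43
+5 pad (align 8)
@48: ttl [8B, align 8] → 56
size 56, align 8
data bytes 43, size 56 → padding 13

13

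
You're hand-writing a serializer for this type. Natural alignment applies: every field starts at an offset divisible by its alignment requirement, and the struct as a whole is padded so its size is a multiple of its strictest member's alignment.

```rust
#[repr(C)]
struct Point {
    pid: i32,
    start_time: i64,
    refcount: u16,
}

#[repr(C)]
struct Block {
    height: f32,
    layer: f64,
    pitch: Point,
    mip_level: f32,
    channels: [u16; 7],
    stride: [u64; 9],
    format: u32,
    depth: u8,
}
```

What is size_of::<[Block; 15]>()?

Point: 0..4  pid  (4B, 4-aligned); 4..8  -- padding (4B); 8..16  start_time  (8B, 8-aligned); 16..18  refcount  (2B, 2-aligned); 18..24  -- tail padding (6B); sizeof = 24, alignof = 8
0..4  height  (4B, 4-aligned)
4..8  -- padding (4B)
8..16  layer  (8B, 8-aligned)
16..40  pitch  (24B, 8-aligned)
40..44  mip_level  (4B, 4-aligned)
44..58  channels  (14B, 2-aligned)
58..64  -- padding (6B)
64..136  stride  (72B, 8-aligned)
136..140  format  (4B, 4-aligned)
140..141  depth  (1B, 1-aligned)
141..144  -- tail padding (3B)
sizeof = 144, alignof = 8
array of 15: 15 × 144 = 2160

2160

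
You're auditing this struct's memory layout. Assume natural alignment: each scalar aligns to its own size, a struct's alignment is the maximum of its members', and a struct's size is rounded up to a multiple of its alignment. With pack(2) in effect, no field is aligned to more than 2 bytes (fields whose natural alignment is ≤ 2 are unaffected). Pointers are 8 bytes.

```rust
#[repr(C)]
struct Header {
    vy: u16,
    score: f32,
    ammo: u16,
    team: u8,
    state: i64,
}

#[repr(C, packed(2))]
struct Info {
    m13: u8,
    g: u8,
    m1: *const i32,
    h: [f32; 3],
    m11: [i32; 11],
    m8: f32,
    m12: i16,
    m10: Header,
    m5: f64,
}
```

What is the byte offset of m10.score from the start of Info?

76

Header: vy at 0 (size 2, align 2) → ends 2; pad 2 to align 4 for score; score at 4 (size 4, align 4) → ends 8; ammo at 8 (size 2, align 2) → ends 10; team at 10 (size 1, align 1) → ends 11; pad 5 to align 8 for state; state at 16 (size 8, align 8) → ends 24; total 24 bytes, alignment 8
m13 at 0 (size 1, align 1) → ends 1
g at 1 (size 1, align 1) → ends 2
m1 at 2 (size 8, align 2) → ends 10
h at 10 (size 12, align 2) → ends 22
m11 at 22 (size 44, align 2) → ends 66
m8 at 66 (size 4, align 2) → ends 70
m12 at 70 (size 2, align 2) → ends 72
m10 at 72 (size 24, align 2) → ends 96
within Header: score at 4
72 + 4 = 76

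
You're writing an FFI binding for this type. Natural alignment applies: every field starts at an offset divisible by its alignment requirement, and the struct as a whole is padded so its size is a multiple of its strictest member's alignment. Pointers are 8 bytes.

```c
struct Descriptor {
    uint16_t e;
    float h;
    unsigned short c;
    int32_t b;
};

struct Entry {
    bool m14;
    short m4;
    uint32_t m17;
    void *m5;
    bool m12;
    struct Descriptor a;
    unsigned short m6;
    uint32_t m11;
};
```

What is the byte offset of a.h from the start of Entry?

Descriptor: 0..2  e  (2B, 2-aligned); 2..4  -- padding (2B); 4..8  h  (4B, 4-aligned); 8..10  c  (2B, 2-aligned); 10..12  -- padding (2B); 12..16  b  (4B, 4-aligned); sizeof = 16, alignof = 4
0..1  m14  (1B, 1-aligned)
1..2  -- padding (1B)
2..4  m4  (2B, 2-aligned)
4..8  m17  (4B, 4-aligned)
8..16  m5  (8B, 8-aligned)
16..17  m12  (1B, 1-aligned)
17..20  -- padding (3B)
20..36  a  (16B, 4-aligned)
within Descriptor: h at 4
20 + 4 = 24

24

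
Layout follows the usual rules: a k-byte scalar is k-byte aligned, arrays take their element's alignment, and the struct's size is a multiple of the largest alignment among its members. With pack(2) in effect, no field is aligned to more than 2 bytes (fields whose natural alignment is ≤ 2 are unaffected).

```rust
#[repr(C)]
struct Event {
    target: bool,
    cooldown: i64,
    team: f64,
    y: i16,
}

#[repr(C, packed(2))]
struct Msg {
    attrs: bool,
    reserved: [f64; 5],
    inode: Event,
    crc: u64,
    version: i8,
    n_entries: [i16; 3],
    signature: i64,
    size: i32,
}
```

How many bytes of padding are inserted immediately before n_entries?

Event: target at 0 (size 1, align 1) → ends 1; pad 7 to align 8 for cooldown; cooldown at 8 (size 8, align 8) → ends 16; team at 16 (size 8, align 8) → ends 24; y at 24 (size 2, align 2) → ends 26; tail pad 6 to reach multiple of 8; total 32 bytes, alignment 8
attrs at 0 (size 1, align 1) → ends 1
pad 1 to align 2 for reserved
reserved at 2 (size 40, align 2) → ends 42
inode at 42 (size 32, align 2) → ends 74
crc at 74 (size 8, align 2) → ends 82
version at 82 (size 1, align 1) → ends 83
pad 1 to align 2 for n_entries
n_entries at 84 (size 6, align 2) → ends 90

1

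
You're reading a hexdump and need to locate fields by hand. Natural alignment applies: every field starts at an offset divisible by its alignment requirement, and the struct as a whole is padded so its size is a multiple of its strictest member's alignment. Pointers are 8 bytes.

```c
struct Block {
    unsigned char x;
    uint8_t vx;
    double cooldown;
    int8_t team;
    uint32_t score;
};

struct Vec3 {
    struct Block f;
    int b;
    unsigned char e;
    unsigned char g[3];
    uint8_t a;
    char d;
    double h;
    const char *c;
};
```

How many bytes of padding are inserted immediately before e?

Block: x at 0 (size 1, align 1) → ends 1; vx at 1 (size 1, align 1) → ends 2; pad 6 to align 8 for cooldown; cooldown at 8 (size 8, align 8) → ends 16; team at 16 (size 1, align 1) → ends 17; pad 3 to align 4 for score; score at 20 (size 4, align 4) → ends 24; total 24 bytes, alignment 8
f at 0 (size 24, align 8) → ends 24
b at 24 (size 4, align 4) → ends 28
e at 28 (size 1, align 1) → ends 29

0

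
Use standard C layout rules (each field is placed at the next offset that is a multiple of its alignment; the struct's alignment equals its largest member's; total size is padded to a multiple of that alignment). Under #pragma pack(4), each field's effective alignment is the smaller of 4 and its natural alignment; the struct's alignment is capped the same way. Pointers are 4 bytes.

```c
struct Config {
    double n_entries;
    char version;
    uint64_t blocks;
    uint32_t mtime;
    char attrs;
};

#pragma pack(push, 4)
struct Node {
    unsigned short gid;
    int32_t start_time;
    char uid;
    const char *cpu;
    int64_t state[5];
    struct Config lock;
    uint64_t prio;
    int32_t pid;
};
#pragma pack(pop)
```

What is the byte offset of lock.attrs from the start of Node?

Config: 0..8  n_entries  (8B, 8-aligned); 8..9  version  (1B, 1-aligned); 9..16  -- padding (7B); 16..24  blocks  (8B, 8-aligned); 24..28  mtime  (4B, 4-aligned); 28..29  attrs  (1B, 1-aligned); 29..32  -- tail padding (3B); sizeof = 32, alignof = 8
0..2  gid  (2B, 2-aligned)
2..4  -- padding (2B)
4..8  start_time  (4B, 4-aligned)
8..9  uid  (1B, 1-aligned)
9..12  -- padding (3B)
12..16  cpu  (4B, 4-aligned)
16..56  state  (40B, 4-aligned)
56..88  lock  (32B, 4-aligned)
within Config: attrs at 28
56 + 28 = 84

84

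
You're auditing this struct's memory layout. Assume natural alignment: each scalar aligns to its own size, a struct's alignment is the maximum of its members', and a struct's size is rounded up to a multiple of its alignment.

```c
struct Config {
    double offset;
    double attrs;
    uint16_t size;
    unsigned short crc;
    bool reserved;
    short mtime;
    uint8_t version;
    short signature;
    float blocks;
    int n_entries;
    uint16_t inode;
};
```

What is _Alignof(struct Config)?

member alignments: offset=8, attrs=8, size=2, crc=2, reserved=1, mtime=2, version=1, signature=2, blocks=4, n_entries=4, inode=2
max = 8

8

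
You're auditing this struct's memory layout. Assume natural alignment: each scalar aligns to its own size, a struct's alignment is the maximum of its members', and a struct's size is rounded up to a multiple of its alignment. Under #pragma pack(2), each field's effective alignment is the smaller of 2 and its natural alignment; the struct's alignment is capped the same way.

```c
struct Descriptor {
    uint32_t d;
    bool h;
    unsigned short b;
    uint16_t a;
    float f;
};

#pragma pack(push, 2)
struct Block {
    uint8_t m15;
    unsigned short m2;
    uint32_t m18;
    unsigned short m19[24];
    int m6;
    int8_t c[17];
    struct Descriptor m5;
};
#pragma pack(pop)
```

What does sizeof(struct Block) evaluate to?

94 bytes

Descriptor: 0..4  d  (4B, 4-aligned); 4..5  h  (1B, 1-aligned); 5..6  -- padding (1B); 6..8  b  (2B, 2-aligned); 8..10  a  (2B, 2-aligned); 10..12  -- padding (2B); 12..16  f  (4B, 4-aligned); sizeof = 16, alignof = 4
0..1  m15  (1B, 1-aligned)
1..2  -- padding (1B)
2..4  m2  (2B, 2-aligned)
4..8  m18  (4B, 2-aligned)
8..56  m19  (48B, 2-aligned)
56..60  m6  (4B, 2-aligned)
60..77  c  (17B, 1-aligned)
77..78  -- padding (1B)
78..94  m5  (16B, 2-aligned)
sizeof = 94, alignof = 2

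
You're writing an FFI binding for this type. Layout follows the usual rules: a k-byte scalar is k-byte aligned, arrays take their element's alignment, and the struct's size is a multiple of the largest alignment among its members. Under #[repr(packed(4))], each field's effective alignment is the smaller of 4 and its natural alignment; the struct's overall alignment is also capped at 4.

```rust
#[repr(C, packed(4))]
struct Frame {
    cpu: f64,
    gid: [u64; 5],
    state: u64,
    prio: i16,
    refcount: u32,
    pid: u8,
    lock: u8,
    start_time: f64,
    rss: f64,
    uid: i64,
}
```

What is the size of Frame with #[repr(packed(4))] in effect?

@0: cpu [8B, align 4] → 8
@8: gid [40B, align 4] → 48
@48: state [8B, align 4] → 56
@56: prio [2B, align 2] → 58
+2 pad (align 4)
@60: refcount [4B, align 4] → 64
@64: pid [1B, align 1] → 65
@65: lock [1B, align 1] → 66
+2 pad (align 4)
@68: start_time [8B, align 4] → 76
@76: rss [8B, align 4] → 84
@84: uid [8B, align 4] → 92
size 92, align 4

92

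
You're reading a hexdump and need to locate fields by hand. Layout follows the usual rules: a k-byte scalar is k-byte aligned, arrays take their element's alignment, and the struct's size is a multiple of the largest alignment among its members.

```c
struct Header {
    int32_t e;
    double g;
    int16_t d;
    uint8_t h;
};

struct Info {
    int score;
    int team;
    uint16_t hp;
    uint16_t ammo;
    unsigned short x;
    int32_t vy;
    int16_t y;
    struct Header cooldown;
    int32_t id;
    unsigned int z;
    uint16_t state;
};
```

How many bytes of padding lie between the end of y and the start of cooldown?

Header: 0..4  e  (4B, 4-aligned); 4..8  -- padding (4B); 8..16  g  (8B, 8-aligned); 16..18  d  (2B, 2-aligned); 18..19  h  (1B, 1-aligned); 19..24  -- tail padding (5B); sizeof = 24, alignof = 8
0..4  score  (4B, 4-aligned)
4..8  team  (4B, 4-aligned)
8..10  hp  (2B, 2-aligned)
10..12  ammo  (2B, 2-aligned)
12..14  x  (2B, 2-aligned)
14..16  -- padding (2B)
16..20  vy  (4B, 4-aligned)
20..22  y  (2B, 2-aligned)
22..24  -- padding (2B)
24..48  cooldown  (24B, 8-aligned)

2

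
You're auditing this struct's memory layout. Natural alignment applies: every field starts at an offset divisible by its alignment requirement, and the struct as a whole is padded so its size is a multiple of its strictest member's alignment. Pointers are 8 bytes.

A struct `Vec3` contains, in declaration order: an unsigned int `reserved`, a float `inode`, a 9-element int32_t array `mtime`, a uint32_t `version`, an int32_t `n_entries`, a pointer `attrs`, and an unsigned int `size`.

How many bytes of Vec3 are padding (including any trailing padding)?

reserved at 0 (size 4, align 4) → ends 4
inode at 4 (size 4, align 4) → ends 8
mtime at 8 (size 36, align 4) → ends 44
version at 44 (size 4, align 4) → ends 48
n_entries at 48 (size 4, align 4) → ends 52
pad 4 to align 8 for attrs
attrs at 56 (size 8, align 8) → ends 64
size at 64 (size 4, align 4) → ends 68
tail pad 4 to reach multiple of 8
total 72 bytes, alignment 8
data bytes 64, size 72 → padding 8

8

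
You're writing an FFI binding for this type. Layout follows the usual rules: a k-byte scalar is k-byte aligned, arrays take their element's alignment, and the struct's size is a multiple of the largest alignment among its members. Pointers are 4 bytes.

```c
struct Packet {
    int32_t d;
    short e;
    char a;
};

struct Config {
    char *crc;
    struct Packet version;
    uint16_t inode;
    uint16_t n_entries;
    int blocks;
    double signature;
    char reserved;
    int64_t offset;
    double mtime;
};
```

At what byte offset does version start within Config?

4

Packet: @0: d [4B, align 4] → 4; @4: e [2B, align 2] → 6; @6: a [1B, align 1] → 7; +1 tail pad (align 4); size 8, align 4
@0: crc [4B, align 4] → 4
@4: version [8B, align 4] → 12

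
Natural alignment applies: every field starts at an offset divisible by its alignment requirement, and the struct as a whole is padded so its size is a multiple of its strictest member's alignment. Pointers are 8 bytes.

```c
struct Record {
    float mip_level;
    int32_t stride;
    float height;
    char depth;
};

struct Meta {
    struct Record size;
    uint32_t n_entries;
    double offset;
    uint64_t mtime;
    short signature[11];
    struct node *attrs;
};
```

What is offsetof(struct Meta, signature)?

40

Record: mip_level at 0 (size 4, align 4) → ends 4; stride at 4 (size 4, align 4) → ends 8; height at 8 (size 4, align 4) → ends 12; depth at 12 (size 1, align 1) → ends 13; tail pad 3 to reach multiple of 4; total 16 bytes, alignment 4
size at 0 (size 16, align 4) → ends 16
n_entries at 16 (size 4, align 4) → ends 20
pad 4 to align 8 for offset
offset at 24 (size 8, align 8) → ends 32
mtime at 32 (size 8, align 8) → ends 40
signature at 40 (size 22, align 2) → ends 62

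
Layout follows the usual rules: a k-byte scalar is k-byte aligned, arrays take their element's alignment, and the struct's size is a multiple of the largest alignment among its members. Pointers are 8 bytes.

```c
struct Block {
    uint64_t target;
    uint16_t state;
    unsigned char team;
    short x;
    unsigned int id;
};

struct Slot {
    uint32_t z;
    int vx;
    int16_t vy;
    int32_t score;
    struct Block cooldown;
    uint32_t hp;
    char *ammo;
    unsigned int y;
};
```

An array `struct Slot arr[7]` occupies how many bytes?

448

Block: @0: target [8B, align 8] → 8; @8: state [2B, align 2] → 10; @10: team [1B, align 1] → 11; +1 pad (align 2); @12: x [2B, align 2] → 14; +2 pad (align 4); @16: id [4B, align 4] → 20; +4 tail pad (align 8); size 24, align 8
@0: z [4B, align 4] → 4
@4: vx [4B, align 4] → 8
@8: vy [2B, align 2] → 10
+2 pad (align 4)
@12: score [4B, align 4] → 16
@16: cooldown [24B, align 8] → 40
@40: hp [4B, align 4] → 44
+4 pad (align 8)
@48: ammo [8B, align 8] → 56
@56: y [4B, align 4] → 60
+4 tail pad (align 8)
size 64, align 8
array of 7: 7 × 64 = 448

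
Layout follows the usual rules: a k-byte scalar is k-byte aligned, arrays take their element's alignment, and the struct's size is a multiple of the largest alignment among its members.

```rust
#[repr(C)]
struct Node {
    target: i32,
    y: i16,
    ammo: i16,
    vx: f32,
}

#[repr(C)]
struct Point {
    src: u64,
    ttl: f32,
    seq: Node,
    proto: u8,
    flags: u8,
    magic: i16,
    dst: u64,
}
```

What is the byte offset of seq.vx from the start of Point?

Node: 0..4  target  (4B, 4-aligned); 4..6  y  (2B, 2-aligned); 6..8  ammo  (2B, 2-aligned); 8..12  vx  (4B, 4-aligned); sizeof = 12, alignof = 4
0..8  src  (8B, 8-aligned)
8..12  ttl  (4B, 4-aligned)
12..24  seq  (12B, 4-aligned)
within Node: vx at 8
12 + 8 = 20

20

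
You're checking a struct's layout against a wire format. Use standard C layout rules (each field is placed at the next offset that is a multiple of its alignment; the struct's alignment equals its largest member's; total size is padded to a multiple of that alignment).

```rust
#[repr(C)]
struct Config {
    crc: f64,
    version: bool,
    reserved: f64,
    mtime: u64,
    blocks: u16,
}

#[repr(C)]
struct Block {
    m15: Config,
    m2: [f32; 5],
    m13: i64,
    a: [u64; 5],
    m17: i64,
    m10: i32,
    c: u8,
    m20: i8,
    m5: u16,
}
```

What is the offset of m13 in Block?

Config: 0..8  crc  (8B, 8-aligned); 8..9  version  (1B, 1-aligned); 9..16  -- padding (7B); 16..24  reserved  (8B, 8-aligned); 24..32  mtime  (8B, 8-aligned); 32..34  blocks  (2B, 2-aligned); 34..40  -- tail padding (6B); sizeof = 40, alignof = 8
0..40  m15  (40B, 8-aligned)
40..60  m2  (20B, 4-aligned)
60..64  -- padding (4B)
64..72  m13  (8B, 8-aligned)

64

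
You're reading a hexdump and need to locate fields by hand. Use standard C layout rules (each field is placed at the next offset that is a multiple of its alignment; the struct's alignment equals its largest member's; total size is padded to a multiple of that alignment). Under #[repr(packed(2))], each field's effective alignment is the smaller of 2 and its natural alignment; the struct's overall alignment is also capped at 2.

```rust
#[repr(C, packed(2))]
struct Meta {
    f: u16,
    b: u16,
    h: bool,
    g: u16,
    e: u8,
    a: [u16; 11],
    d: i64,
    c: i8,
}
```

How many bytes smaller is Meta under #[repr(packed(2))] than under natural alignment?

6

natural layout:
  f at 0 (size 2, align 2) → ends 2
  b at 2 (size 2, align 2) → ends 4
  h at 4 (size 1, align 1) → ends 5
  pad 1 to align 2 for g
  g at 6 (size 2, align 2) → ends 8
  e at 8 (size 1, align 1) → ends 9
  pad 1 to align 2 for a
  a at 10 (size 22, align 2) → ends 32
  d at 32 (size 8, align 8) → ends 40
  c at 40 (size 1, align 1) → ends 41
  tail pad 7 to reach multiple of 8
  total 48 bytes, alignment 8
packed(2) layout:
  f at 0 (size 2, align 2) → ends 2
  b at 2 (size 2, align 2) → ends 4
  h at 4 (size 1, align 1) → ends 5
  pad 1 to align 2 for g
  g at 6 (size 2, align 2) → ends 8
  e at 8 (size 1, align 1) → ends 9
  pad 1 to align 2 for a
  a at 10 (size 22, align 2) → ends 32
  d at 32 (size 8, align 2) → ends 40
  c at 40 (size 1, align 1) → ends 41
  tail pad 1 to reach multiple of 2
  total 42 bytes, alignment 2
48 − 42 = 6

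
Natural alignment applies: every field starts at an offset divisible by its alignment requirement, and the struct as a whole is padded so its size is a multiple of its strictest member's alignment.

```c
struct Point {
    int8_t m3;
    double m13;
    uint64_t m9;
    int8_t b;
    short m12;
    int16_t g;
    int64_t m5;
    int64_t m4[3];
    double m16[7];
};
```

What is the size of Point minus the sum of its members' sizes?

10

m3 at 0 (size 1, align 1) → ends 1
pad 7 to align 8 for m13
m13 at 8 (size 8, align 8) → ends 16
m9 at 16 (size 8, align 8) → ends 24
b at 24 (size 1, align 1) → ends 25
pad 1 to align 2 for m12
m12 at 26 (size 2, align 2) → ends 28
g at 28 (size 2, align 2) → ends 30
pad 2 to align 8 for m5
m5 at 32 (size 8, align 8) → ends 40
m4 at 40 (size 24, align 8) → ends 64
m16 at 64 (size 56, align 8) → ends 120
total 120 bytes, alignment 8
data bytes 110, size 120 → padding 10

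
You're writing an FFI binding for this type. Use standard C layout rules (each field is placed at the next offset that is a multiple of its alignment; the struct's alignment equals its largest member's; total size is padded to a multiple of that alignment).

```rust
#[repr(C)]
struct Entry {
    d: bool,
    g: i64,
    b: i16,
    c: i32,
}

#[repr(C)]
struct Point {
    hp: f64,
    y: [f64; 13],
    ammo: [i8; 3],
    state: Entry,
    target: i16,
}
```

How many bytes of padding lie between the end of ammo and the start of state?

5

Entry: 0..1  d  (1B, 1-aligned); 1..8  -- padding (7B); 8..16  g  (8B, 8-aligned); 16..18  b  (2B, 2-aligned); 18..20  -- padding (2B); 20..24  c  (4B, 4-aligned); sizeof = 24, alignof = 8
0..8  hp  (8B, 8-aligned)
8..112  y  (104B, 8-aligned)
112..115  ammo  (3B, 1-aligned)
115..120  -- padding (5B)
120..144  state  (24B, 8-aligned)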